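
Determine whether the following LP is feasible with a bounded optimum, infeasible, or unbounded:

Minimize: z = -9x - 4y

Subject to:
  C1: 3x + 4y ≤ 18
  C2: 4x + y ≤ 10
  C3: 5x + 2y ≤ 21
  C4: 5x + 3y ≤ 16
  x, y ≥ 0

Feasible with a bounded optimal solution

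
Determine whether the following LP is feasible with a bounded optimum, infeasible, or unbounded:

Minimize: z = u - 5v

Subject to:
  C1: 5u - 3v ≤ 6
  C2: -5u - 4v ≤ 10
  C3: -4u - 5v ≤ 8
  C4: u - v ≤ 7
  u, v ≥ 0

Unbounded (objective can decrease without bound)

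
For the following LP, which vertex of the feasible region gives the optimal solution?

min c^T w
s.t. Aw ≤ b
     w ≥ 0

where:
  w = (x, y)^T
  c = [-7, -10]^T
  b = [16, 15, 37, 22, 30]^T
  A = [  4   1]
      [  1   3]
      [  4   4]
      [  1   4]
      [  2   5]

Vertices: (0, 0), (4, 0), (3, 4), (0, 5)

Evaluate the objective at each vertex of the feasible region:
  z(0, 0) = 0
  z(4, 0) = -28
  z(3, 4) = -61  ←
  z(0, 5) = -50
The minimum is at x = 3, y = 4.

(3, 4)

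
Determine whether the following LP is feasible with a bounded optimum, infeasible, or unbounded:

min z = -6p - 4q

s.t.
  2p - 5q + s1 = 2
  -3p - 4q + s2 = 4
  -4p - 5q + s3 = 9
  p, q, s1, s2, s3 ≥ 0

Unbounded (objective can decrease without bound)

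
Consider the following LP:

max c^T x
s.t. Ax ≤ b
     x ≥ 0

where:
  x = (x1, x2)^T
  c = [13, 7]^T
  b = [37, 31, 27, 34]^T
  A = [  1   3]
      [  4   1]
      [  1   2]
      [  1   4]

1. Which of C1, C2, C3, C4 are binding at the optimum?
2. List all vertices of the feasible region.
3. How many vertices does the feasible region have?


1. C2, C4
2. (0, 0), (7.75, 0), (6, 7), (0, 8.5)
3. 4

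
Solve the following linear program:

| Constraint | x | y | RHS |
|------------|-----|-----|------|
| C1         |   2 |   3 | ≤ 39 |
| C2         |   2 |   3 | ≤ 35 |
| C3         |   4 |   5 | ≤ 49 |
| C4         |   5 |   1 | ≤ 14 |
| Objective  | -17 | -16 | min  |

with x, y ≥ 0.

Evaluate the objective at each vertex of the feasible region:
  z(0, 0) = 0
  z(2.8, 0) = -47.6
  z(1, 9) = -161  ←
  z(0, 9.8) = -156.8
The minimum is at x = 1, y = 9.

x = 1, y = 9, z = -161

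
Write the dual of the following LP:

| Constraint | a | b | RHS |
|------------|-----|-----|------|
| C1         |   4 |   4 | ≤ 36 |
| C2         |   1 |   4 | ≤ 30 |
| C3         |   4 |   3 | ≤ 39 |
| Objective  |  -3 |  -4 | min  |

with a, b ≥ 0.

Primal min cᵀx s.t. Ax ≤ b, x ≥ 0  →  Dual max −bᵀy s.t. Aᵀy ≥ −c, y ≥ 0.

Maximize: z = -36y1 - 30y2 - 39y3

Subject to:
  4y1 + y2 + 4y3 ≥ 3
  4y1 + 4y2 + 3y3 ≥ 4
  y1, y2, y3 ≥ 0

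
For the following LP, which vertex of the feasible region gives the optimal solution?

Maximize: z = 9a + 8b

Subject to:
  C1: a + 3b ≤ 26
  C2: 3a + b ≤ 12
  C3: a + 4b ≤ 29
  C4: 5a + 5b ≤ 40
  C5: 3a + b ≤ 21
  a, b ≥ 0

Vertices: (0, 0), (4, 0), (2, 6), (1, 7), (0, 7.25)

Evaluate the objective at each vertex of the feasible region:
  z(0, 0) = 0
  z(4, 0) = 36
  z(2, 6) = 66  ←
  z(1, 7) = 65
  z(0, 7.25) = 58
The maximum is at a = 2, b = 6.

(2, 6)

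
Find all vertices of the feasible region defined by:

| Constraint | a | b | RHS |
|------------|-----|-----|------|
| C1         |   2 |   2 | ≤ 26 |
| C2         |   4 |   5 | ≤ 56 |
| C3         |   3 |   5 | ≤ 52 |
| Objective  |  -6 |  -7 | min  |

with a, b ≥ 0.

(0, 0), (13, 0), (9, 4), (4, 8), (0, 10.4)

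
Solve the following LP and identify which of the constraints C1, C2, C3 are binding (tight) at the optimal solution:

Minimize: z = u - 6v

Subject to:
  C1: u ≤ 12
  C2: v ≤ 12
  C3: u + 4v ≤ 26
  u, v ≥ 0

At u = 0, v = 6.5, compute slack b - a·x for each constraint:
  C1: 12 − 0 = 12  (slack)
  C2: 12 − 6.5 = 5.5  (slack)
  C3: 26 − 26 = 0  (binding)

Optimal: u = 0, v = 6.5
Binding: C3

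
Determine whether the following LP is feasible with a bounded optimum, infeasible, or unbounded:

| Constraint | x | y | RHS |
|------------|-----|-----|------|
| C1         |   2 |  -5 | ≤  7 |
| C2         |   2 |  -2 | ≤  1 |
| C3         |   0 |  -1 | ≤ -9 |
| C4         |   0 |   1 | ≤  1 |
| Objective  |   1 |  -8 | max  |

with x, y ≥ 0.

Infeasible (no feasible solution exists)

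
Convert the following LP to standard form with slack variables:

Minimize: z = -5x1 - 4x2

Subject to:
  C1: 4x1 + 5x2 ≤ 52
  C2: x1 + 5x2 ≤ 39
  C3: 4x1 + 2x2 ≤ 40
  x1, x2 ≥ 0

min z = -5x1 - 4x2

s.t.
  4x1 + 5x2 + s1 = 52
  x1 + 5x2 + s2 = 39
  4x1 + 2x2 + s3 = 40
  x1, x2, s1, s2, s3 ≥ 0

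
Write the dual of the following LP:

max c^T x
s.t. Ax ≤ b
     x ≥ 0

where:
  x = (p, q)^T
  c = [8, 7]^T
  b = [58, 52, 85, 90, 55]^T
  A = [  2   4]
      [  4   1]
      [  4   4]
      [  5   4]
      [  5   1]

Primal max cᵀx s.t. Ax ≤ b, x ≥ 0  →  Dual min bᵀy s.t. Aᵀy ≥ c, y ≥ 0.

Minimize: z = 58y1 + 52y2 + 85y3 + 90y4 + 55y5

Subject to:
  2y1 + 4y2 + 4y3 + 5y4 + 5y5 ≥ 8
  4y1 + y2 + 4y3 + 4y4 + y5 ≥ 7
  y1, y2, y3, y4, y5 ≥ 0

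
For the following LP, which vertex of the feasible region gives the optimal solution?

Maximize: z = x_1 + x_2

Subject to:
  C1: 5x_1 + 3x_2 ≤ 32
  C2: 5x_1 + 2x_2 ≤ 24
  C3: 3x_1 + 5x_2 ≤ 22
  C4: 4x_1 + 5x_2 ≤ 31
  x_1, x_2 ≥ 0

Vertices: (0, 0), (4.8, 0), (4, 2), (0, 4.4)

Evaluate the objective at each vertex of the feasible region:
  z(0, 0) = 0
  z(4.8, 0) = 4.8
  z(4, 2) = 6  ←
  z(0, 4.4) = 4.4
The maximum is at x_1 = 4, x_2 = 2.

(4, 2)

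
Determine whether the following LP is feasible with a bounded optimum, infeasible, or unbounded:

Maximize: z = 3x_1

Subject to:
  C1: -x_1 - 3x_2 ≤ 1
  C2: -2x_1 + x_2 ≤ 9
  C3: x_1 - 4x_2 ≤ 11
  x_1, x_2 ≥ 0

Unbounded (objective can increase without bound)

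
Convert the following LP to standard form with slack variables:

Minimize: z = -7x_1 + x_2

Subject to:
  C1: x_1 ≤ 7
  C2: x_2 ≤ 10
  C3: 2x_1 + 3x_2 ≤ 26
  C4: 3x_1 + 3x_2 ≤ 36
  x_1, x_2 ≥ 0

min z = -7x_1 + x_2

s.t.
  x_1 + s1 = 7
  x_2 + s2 = 10
  2x_1 + 3x_2 + s3 = 26
  3x_1 + 3x_2 + s4 = 36
  x_1, x_2, s1, s2, s3, s4 ≥ 0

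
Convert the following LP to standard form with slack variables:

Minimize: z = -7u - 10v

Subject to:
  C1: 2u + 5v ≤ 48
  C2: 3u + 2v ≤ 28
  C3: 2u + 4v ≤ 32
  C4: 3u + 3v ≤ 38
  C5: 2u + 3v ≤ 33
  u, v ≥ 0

min z = -7u - 10v

s.t.
  2u + 5v + s1 = 48
  3u + 2v + s2 = 28
  2u + 4v + s3 = 32
  3u + 3v + s4 = 38
  2u + 3v + s5 = 33
  u, v, s1, s2, s3, s4, s5 ≥ 0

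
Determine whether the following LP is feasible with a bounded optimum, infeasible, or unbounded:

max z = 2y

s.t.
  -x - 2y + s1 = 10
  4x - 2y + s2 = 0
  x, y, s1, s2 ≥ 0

Unbounded (objective can increase without bound)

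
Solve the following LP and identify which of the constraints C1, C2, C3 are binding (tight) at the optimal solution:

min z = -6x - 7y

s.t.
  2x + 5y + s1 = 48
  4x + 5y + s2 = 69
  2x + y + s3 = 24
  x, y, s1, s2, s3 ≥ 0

At x = 9, y = 6, compute slack b - a·x for each constraint:
  C1: 48 − 48 = 0  (binding)
  C2: 69 − 66 = 3  (slack)
  C3: 24 − 24 = 0  (binding)

Optimal: x = 9, y = 6
Binding: C1, C3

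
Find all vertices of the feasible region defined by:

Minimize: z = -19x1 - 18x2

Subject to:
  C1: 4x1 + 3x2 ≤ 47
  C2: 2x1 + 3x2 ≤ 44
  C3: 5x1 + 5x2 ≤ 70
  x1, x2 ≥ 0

(0, 0), (11.75, 0), (5, 9), (0, 14)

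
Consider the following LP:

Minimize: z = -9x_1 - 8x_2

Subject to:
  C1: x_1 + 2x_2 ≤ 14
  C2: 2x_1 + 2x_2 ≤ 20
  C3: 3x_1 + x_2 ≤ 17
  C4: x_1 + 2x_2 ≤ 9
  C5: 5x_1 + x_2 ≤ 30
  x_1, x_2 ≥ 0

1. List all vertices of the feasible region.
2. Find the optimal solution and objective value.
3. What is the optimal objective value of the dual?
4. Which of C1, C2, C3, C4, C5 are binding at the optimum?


1. (0, 0), (5.667, 0), (5, 2), (0, 4.5)
2. x_1 = 5, x_2 = 2, z = -61
3. -61
4. C3, C4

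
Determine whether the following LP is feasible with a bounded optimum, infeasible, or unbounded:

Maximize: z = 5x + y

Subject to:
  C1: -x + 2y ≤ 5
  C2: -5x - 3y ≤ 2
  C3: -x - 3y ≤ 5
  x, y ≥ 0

Unbounded (objective can increase without bound)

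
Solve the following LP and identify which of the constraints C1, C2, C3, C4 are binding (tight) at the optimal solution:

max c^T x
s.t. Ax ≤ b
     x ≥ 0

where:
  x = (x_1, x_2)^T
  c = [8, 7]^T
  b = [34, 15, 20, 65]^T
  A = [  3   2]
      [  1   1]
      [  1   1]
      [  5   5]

At x_1 = 8, x_2 = 5, compute slack b - a·x for each constraint:
  C1: 34 − 34 = 0  (binding)
  C2: 15 − 13 = 2  (slack)
  C3: 20 − 13 = 7  (slack)
  C4: 65 − 65 = 0  (binding)

Optimal: x_1 = 8, x_2 = 5
Binding: C1, C4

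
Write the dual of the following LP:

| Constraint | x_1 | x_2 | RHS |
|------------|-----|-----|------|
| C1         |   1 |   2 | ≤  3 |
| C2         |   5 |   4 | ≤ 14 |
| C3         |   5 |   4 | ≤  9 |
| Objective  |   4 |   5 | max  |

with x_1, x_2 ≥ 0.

Primal max cᵀx s.t. Ax ≤ b, x ≥ 0  →  Dual min bᵀy s.t. Aᵀy ≥ c, y ≥ 0.

Minimize: z = 3y1 + 14y2 + 9y3

Subject to:
  y1 + 5y2 + 5y3 ≥ 4
  2y1 + 4y2 + 4y3 ≥ 5
  y1, y2, y3 ≥ 0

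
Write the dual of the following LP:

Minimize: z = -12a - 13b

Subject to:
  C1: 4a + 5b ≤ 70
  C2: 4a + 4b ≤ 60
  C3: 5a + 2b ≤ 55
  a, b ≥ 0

Primal min cᵀx s.t. Ax ≤ b, x ≥ 0  →  Dual max −bᵀy s.t. Aᵀy ≥ −c, y ≥ 0.

Maximize: z = -70y1 - 60y2 - 55y3

Subject to:
  4y1 + 4y2 + 5y3 ≥ 12
  5y1 + 4y2 + 2y3 ≥ 13
  y1, y2, y3 ≥ 0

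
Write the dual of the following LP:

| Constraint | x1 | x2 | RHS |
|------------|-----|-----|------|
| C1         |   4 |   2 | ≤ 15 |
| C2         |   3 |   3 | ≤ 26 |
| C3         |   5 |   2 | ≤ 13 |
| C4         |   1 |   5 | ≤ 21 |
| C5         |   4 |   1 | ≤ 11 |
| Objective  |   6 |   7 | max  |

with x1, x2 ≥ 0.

Primal max cᵀx s.t. Ax ≤ b, x ≥ 0  →  Dual min bᵀy s.t. Aᵀy ≥ c, y ≥ 0.

Minimize: z = 15y1 + 26y2 + 13y3 + 21y4 + 11y5

Subject to:
  4y1 + 3y2 + 5y3 + y4 + 4y5 ≥ 6
  2y1 + 3y2 + 2y3 + 5y4 + y5 ≥ 7
  y1, y2, y3, y4, y5 ≥ 0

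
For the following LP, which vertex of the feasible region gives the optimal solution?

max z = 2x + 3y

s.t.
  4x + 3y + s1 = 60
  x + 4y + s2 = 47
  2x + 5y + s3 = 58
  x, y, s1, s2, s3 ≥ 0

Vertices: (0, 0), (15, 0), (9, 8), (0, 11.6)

Evaluate the objective at each vertex of the feasible region:
  z(0, 0) = 0
  z(15, 0) = 30
  z(9, 8) = 42  ←
  z(0, 11.6) = 34.8
The maximum is at x = 9, y = 8.

(9, 8)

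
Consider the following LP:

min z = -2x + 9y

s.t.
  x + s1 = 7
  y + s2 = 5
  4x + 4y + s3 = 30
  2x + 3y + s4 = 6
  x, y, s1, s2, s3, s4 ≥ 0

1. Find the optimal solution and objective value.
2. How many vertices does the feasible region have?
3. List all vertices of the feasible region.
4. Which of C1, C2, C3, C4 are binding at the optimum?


1. x = 3, y = 0, z = -6
2. 3
3. (0, 0), (3, 0), (0, 2)
4. C4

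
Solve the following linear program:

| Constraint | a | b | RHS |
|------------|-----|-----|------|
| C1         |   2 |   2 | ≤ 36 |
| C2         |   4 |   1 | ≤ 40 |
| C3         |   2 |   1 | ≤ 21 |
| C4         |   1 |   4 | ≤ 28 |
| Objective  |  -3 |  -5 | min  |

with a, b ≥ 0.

Evaluate the objective at each vertex of the feasible region:
  z(0, 0) = 0
  z(10, 0) = -30
  z(9.5, 2) = -38.5
  z(8, 5) = -49  ←
  z(0, 7) = -35
The minimum is at a = 8, b = 5.

a = 8, b = 5, z = -49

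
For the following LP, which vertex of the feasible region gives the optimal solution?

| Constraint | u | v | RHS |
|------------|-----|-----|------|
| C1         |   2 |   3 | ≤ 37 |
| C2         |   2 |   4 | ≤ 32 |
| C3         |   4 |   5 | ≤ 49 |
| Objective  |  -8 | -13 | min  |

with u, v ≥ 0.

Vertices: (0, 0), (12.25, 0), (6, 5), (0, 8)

Evaluate the objective at each vertex of the feasible region:
  z(0, 0) = 0
  z(12.25, 0) = -98
  z(6, 5) = -113  ←
  z(0, 8) = -104
The minimum is at u = 6, v = 5.

(6, 5)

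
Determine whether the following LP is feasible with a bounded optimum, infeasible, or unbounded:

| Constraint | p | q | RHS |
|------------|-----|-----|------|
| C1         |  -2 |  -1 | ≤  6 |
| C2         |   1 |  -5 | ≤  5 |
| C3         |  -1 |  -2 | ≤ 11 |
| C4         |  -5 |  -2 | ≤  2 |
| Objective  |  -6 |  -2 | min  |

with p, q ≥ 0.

Unbounded (objective can decrease without bound)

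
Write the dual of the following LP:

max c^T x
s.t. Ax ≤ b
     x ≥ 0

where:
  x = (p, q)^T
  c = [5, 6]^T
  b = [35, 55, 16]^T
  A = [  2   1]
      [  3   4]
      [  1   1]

Primal max cᵀx s.t. Ax ≤ b, x ≥ 0  →  Dual min bᵀy s.t. Aᵀy ≥ c, y ≥ 0.

Minimize: z = 35y1 + 55y2 + 16y3

Subject to:
  2y1 + 3y2 + y3 ≥ 5
  y1 + 4y2 + y3 ≥ 6
  y1, y2, y3 ≥ 0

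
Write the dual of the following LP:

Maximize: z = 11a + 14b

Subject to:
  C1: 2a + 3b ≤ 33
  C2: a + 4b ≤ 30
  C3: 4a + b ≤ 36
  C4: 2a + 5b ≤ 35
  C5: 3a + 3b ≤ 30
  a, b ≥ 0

Primal max cᵀx s.t. Ax ≤ b, x ≥ 0  →  Dual min bᵀy s.t. Aᵀy ≥ c, y ≥ 0.

Minimize: z = 33y1 + 30y2 + 36y3 + 35y4 + 30y5

Subject to:
  2y1 + y2 + 4y3 + 2y4 + 3y5 ≥ 11
  3y1 + 4y2 + y3 + 5y4 + 3y5 ≥ 14
  y1, y2, y3, y4, y5 ≥ 0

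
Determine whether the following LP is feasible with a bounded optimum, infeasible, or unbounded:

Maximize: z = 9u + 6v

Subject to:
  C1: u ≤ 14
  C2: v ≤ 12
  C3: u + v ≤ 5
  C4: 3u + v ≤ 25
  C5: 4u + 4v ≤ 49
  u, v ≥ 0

Feasible with a bounded optimal solution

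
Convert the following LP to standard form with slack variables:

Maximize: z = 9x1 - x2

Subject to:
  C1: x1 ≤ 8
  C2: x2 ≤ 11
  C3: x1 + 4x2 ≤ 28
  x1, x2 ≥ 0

max z = 9x1 - x2

s.t.
  x1 + s1 = 8
  x2 + s2 = 11
  x1 + 4x2 + s3 = 28
  x1, x2, s1, s2, s3 ≥ 0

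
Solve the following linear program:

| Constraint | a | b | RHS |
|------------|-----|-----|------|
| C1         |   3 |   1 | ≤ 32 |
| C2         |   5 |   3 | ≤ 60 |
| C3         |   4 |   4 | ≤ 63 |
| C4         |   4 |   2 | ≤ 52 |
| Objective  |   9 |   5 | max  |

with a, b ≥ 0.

Evaluate the objective at each vertex of the feasible region:
  z(0, 0) = 0
  z(10.67, 0) = 96
  z(9, 5) = 106  ←
  z(6.375, 9.375) = 104.2
  z(0, 15.75) = 78.75
The maximum is at a = 9, b = 5.

a = 9, b = 5, z = 106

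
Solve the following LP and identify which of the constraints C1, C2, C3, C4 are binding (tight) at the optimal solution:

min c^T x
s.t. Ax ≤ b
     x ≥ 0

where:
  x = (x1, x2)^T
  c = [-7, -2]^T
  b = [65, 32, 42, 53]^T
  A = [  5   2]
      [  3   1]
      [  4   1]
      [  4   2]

At x1 = 10, x2 = 2, compute slack b - a·x for each constraint:
  C1: 65 − 54 = 11  (slack)
  C2: 32 − 32 = 0  (binding)
  C3: 42 − 42 = 0  (binding)
  C4: 53 − 44 = 9  (slack)

Optimal: x1 = 10, x2 = 2
Binding: C2, C3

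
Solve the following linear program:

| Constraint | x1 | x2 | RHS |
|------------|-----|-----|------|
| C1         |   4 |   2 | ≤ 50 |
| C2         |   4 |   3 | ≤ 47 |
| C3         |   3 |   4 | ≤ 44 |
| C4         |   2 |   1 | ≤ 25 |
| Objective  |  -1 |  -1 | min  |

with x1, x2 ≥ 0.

Evaluate the objective at each vertex of the feasible region:
  z(0, 0) = 0
  z(11.75, 0) = -11.75
  z(8, 5) = -13  ←
  z(0, 11) = -11
The minimum is at x1 = 8, x2 = 5.

x1 = 8, x2 = 5, z = -13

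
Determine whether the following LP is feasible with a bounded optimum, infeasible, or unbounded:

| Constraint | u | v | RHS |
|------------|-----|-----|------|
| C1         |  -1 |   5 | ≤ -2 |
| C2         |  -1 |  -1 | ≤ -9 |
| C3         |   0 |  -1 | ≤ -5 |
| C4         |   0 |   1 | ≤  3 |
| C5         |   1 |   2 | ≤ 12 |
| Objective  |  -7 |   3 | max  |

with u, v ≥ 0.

Infeasible (no feasible solution exists)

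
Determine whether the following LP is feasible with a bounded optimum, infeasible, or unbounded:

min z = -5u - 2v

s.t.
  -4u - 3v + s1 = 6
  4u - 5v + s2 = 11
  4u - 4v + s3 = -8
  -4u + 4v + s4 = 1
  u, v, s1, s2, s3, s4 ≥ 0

Infeasible (no feasible solution exists)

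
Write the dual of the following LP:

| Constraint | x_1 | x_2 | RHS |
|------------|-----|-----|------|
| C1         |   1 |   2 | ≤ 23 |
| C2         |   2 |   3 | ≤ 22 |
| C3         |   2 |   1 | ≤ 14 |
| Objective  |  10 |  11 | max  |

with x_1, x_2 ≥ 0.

Primal max cᵀx s.t. Ax ≤ b, x ≥ 0  →  Dual min bᵀy s.t. Aᵀy ≥ c, y ≥ 0.

Minimize: z = 23y1 + 22y2 + 14y3

Subject to:
  y1 + 2y2 + 2y3 ≥ 10
  2y1 + 3y2 + y3 ≥ 11
  y1, y2, y3 ≥ 0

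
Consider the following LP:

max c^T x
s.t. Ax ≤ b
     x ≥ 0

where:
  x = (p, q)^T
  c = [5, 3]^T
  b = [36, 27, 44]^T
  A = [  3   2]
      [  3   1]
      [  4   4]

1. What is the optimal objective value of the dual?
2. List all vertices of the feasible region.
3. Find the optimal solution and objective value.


1. 49
2. (0, 0), (9, 0), (8, 3), (0, 11)
3. p = 8, q = 3, z = 49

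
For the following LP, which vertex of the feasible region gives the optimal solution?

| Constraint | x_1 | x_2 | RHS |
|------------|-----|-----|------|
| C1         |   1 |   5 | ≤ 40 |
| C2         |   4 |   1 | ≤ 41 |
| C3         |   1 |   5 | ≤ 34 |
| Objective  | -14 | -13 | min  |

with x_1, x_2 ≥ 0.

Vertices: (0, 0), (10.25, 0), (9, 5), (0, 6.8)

Evaluate the objective at each vertex of the feasible region:
  z(0, 0) = 0
  z(10.25, 0) = -143.5
  z(9, 5) = -191  ←
  z(0, 6.8) = -88.4
The minimum is at x_1 = 9, x_2 = 5.

(9, 5)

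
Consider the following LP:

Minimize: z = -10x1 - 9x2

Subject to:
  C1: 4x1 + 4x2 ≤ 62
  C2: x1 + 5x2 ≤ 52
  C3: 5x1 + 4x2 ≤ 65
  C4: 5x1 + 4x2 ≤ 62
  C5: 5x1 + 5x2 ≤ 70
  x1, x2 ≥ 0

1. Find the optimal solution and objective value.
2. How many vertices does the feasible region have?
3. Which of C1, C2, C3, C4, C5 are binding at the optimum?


1. x1 = 6, x2 = 8, z = -132
2. 5
3. C4, C5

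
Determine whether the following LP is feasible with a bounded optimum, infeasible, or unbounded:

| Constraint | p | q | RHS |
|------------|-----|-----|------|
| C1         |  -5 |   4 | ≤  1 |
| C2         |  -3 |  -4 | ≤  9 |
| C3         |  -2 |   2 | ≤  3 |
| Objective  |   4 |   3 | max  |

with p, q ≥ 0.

Unbounded (objective can increase without bound)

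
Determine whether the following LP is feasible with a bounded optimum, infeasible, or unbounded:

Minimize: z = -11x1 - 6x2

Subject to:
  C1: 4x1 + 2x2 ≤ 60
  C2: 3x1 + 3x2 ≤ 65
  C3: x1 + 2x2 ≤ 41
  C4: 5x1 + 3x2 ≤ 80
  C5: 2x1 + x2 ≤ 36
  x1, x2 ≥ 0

Feasible with a bounded optimal solution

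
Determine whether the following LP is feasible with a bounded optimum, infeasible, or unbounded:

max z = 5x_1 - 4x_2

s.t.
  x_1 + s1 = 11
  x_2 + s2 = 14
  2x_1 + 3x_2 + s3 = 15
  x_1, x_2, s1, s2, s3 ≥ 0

Feasible with a bounded optimal solution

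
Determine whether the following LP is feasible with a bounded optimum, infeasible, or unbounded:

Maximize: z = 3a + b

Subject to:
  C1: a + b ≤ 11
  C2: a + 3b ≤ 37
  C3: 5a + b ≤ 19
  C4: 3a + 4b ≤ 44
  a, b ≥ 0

Feasible with a bounded optimal solution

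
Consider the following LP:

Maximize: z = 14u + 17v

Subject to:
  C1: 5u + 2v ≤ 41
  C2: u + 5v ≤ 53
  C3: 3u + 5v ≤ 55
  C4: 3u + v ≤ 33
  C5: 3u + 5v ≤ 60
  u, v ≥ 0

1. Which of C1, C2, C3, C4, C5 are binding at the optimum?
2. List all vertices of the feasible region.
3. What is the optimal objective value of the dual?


1. C1, C3
2. (0, 0), (8.2, 0), (5, 8), (1, 10.4), (0, 10.6)
3. 206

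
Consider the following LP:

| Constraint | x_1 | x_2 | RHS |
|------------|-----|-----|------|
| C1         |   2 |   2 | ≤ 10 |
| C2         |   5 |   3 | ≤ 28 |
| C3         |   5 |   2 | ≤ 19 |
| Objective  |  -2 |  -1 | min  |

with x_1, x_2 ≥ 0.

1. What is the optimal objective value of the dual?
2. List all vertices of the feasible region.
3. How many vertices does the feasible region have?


1. -8
2. (0, 0), (3.8, 0), (3, 2), (0, 5)
3. 4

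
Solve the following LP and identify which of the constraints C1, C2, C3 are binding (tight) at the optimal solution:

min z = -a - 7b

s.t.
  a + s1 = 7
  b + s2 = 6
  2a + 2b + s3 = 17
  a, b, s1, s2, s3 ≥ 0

At a = 2.5, b = 6, compute slack b - a·x for each constraint:
  C1: 7 − 2.5 = 4.5  (slack)
  C2: 6 − 6 = 0  (binding)
  C3: 17 − 17 = 0  (binding)

Optimal: a = 2.5, b = 6
Binding: C2, C3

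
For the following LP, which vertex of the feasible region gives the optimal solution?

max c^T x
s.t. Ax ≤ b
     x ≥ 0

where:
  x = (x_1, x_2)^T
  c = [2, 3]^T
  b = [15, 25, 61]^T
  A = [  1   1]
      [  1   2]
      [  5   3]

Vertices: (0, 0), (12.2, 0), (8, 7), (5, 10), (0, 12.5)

Evaluate the objective at each vertex of the feasible region:
  z(0, 0) = 0
  z(12.2, 0) = 24.4
  z(8, 7) = 37
  z(5, 10) = 40  ←
  z(0, 12.5) = 37.5
The maximum is at x_1 = 5, x_2 = 10.

(5, 10)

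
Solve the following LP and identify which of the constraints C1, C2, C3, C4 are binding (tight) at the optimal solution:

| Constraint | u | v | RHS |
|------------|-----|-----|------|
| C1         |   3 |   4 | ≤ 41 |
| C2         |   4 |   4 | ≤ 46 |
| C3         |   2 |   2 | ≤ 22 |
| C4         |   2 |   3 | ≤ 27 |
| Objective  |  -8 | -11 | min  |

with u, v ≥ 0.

At u = 6, v = 5, compute slack b - a·x for each constraint:
  C1: 41 − 38 = 3  (slack)
  C2: 46 − 44 = 2  (slack)
  C3: 22 − 22 = 0  (binding)
  C4: 27 − 27 = 0  (binding)

Optimal: u = 6, v = 5
Binding: C3, C4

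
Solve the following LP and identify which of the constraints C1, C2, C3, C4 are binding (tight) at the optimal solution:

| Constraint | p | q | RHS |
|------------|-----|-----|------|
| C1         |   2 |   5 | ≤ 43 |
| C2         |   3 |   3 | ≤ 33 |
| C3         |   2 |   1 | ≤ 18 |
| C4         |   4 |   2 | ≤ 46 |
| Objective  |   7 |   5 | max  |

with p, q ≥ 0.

At p = 7, q = 4, compute slack b - a·x for each constraint:
  C1: 43 − 34 = 9  (slack)
  C2: 33 − 33 = 0  (binding)
  C3: 18 − 18 = 0  (binding)
  C4: 46 − 36 = 10  (slack)

Optimal: p = 7, q = 4
Binding: C2, C3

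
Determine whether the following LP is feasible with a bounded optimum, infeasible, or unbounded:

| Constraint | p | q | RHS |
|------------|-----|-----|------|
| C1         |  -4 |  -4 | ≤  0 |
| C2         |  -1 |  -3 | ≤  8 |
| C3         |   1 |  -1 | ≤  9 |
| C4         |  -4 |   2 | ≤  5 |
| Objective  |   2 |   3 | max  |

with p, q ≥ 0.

Unbounded (objective can increase without bound)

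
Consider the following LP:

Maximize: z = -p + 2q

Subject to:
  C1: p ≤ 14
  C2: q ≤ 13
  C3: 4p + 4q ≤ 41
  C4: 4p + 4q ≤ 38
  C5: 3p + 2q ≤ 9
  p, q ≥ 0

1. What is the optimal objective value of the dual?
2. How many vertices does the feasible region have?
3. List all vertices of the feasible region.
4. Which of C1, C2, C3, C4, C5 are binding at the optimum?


1. 9
2. 3
3. (0, 0), (3, 0), (0, 4.5)
4. C5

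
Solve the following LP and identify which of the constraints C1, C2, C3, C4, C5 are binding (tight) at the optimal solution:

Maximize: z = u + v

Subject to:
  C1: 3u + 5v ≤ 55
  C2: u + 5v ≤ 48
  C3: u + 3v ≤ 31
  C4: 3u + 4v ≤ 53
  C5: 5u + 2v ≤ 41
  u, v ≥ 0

At u = 5, v = 8, compute slack b - a·x for each constraint:
  C1: 55 − 55 = 0  (binding)
  C2: 48 − 45 = 3  (slack)
  C3: 31 − 29 = 2  (slack)
  C4: 53 − 47 = 6  (slack)
  C5: 41 − 41 = 0  (binding)

Optimal: u = 5, v = 8
Binding: C1, C5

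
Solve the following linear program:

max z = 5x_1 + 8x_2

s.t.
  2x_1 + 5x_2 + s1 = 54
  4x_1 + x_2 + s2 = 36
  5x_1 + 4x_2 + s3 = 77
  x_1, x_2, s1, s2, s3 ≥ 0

Evaluate the objective at each vertex of the feasible region:
  z(0, 0) = 0
  z(9, 0) = 45
  z(7, 8) = 99  ←
  z(0, 10.8) = 86.4
The maximum is at x_1 = 7, x_2 = 8.

x_1 = 7, x_2 = 8, z = 99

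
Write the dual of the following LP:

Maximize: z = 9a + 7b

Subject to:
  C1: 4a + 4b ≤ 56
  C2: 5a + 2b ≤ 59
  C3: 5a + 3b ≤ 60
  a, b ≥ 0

Primal max cᵀx s.t. Ax ≤ b, x ≥ 0  →  Dual min bᵀy s.t. Aᵀy ≥ c, y ≥ 0.

Minimize: z = 56y1 + 59y2 + 60y3

Subject to:
  4y1 + 5y2 + 5y3 ≥ 9
  4y1 + 2y2 + 3y3 ≥ 7
  y1, y2, y3 ≥ 0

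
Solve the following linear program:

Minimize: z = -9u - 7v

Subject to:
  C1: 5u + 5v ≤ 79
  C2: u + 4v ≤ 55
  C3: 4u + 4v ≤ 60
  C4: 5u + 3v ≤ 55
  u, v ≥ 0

Evaluate the objective at each vertex of the feasible region:
  z(0, 0) = 0
  z(11, 0) = -99
  z(5, 10) = -115  ←
  z(1.667, 13.33) = -108.3
  z(0, 13.75) = -96.25
The minimum is at u = 5, v = 10.

u = 5, v = 10, z = -115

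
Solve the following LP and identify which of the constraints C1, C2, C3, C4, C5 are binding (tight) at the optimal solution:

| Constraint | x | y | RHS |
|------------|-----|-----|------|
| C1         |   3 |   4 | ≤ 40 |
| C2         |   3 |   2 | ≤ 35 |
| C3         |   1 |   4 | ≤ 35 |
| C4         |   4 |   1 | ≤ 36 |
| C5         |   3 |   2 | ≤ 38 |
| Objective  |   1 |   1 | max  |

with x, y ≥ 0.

At x = 8, y = 4, compute slack b - a·x for each constraint:
  C1: 40 − 40 = 0  (binding)
  C2: 35 − 32 = 3  (slack)
  C3: 35 − 24 = 11  (slack)
  C4: 36 − 36 = 0  (binding)
  C5: 38 − 32 = 6  (slack)

Optimal: x = 8, y = 4
Binding: C1, C4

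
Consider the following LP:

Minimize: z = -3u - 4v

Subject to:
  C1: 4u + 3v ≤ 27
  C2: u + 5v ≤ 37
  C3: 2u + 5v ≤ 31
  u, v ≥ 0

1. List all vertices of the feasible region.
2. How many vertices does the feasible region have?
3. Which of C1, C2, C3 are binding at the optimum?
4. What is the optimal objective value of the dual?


1. (0, 0), (6.75, 0), (3, 5), (0, 6.2)
2. 4
3. C1, C3
4. -29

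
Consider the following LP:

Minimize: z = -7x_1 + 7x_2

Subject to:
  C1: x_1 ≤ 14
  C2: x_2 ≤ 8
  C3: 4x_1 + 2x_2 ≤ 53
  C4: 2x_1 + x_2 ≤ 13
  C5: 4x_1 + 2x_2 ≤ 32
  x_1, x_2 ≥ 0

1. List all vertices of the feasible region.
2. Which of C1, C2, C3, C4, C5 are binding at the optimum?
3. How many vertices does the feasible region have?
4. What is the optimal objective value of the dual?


1. (0, 0), (6.5, 0), (2.5, 8), (0, 8)
2. C4
3. 4
4. -45.5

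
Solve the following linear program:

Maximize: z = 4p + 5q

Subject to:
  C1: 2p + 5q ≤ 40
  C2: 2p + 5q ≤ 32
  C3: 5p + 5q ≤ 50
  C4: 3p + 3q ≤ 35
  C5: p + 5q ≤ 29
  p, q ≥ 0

Evaluate the objective at each vertex of the feasible region:
  z(0, 0) = 0
  z(10, 0) = 40
  z(6, 4) = 44  ←
  z(3, 5.2) = 38
  z(0, 5.8) = 29
The maximum is at p = 6, q = 4.

p = 6, q = 4, z = 44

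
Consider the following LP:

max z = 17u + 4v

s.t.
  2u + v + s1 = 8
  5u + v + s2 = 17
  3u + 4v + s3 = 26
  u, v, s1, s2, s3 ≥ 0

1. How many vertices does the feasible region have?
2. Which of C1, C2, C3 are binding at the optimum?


1. 5
2. C1, C2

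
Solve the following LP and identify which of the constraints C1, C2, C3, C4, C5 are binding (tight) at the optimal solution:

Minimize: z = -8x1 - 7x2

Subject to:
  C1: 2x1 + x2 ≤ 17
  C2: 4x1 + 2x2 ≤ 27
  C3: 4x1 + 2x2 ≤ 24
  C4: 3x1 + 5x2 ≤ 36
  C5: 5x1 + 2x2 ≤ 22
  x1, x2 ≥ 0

At x1 = 2, x2 = 6, compute slack b - a·x for each constraint:
  C1: 17 − 10 = 7  (slack)
  C2: 27 − 20 = 7  (slack)
  C3: 24 − 20 = 4  (slack)
  C4: 36 − 36 = 0  (binding)
  C5: 22 − 22 = 0  (binding)

Optimal: x1 = 2, x2 = 6
Binding: C4, C5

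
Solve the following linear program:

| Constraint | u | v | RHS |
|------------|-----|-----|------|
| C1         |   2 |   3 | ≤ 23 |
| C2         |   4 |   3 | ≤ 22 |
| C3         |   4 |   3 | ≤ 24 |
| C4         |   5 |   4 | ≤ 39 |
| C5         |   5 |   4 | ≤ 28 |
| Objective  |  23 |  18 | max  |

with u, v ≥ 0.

Evaluate the objective at each vertex of the feasible region:
  z(0, 0) = 0
  z(5.5, 0) = 126.5
  z(4, 2) = 128  ←
  z(0, 7) = 126
The maximum is at u = 4, v = 2.

u = 4, v = 2, z = 128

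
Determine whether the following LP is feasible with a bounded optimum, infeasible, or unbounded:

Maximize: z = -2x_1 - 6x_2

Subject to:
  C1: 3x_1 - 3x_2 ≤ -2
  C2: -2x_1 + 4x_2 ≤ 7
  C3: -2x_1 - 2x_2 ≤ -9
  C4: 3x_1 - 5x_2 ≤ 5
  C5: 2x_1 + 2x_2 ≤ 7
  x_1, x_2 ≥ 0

Infeasible (no feasible solution exists)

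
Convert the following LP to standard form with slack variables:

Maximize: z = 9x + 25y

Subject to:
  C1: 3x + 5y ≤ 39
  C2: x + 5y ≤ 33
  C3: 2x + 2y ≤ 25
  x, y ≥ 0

max z = 9x + 25y

s.t.
  3x + 5y + s1 = 39
  x + 5y + s2 = 33
  2x + 2y + s3 = 25
  x, y, s1, s2, s3 ≥ 0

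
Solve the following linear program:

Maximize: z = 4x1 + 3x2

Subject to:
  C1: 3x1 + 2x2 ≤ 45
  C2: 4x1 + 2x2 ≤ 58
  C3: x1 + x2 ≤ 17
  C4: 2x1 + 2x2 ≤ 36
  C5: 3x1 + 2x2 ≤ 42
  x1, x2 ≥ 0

Evaluate the objective at each vertex of the feasible region:
  z(0, 0) = 0
  z(14, 0) = 56
  z(8, 9) = 59  ←
  z(0, 17) = 51
The maximum is at x1 = 8, x2 = 9.

x1 = 8, x2 = 9, z = 59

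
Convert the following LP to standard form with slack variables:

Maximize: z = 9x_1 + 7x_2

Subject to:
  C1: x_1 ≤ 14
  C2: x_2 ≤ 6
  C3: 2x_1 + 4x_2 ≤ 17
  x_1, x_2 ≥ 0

max z = 9x_1 + 7x_2

s.t.
  x_1 + s1 = 14
  x_2 + s2 = 6
  2x_1 + 4x_2 + s3 = 17
  x_1, x_2, s1, s2, s3 ≥ 0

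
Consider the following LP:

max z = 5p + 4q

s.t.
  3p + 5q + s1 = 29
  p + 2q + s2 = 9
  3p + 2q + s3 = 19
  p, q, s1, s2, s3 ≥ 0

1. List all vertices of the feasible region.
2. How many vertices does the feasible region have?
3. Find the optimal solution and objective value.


1. (0, 0), (6.333, 0), (5, 2), (0, 4.5)
2. 4
3. p = 5, q = 2, z = 33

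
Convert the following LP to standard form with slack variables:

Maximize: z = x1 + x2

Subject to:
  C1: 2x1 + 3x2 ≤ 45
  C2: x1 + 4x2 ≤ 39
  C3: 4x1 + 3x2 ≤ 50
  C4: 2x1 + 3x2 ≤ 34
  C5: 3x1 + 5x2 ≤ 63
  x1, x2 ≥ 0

max z = x1 + x2

s.t.
  2x1 + 3x2 + s1 = 45
  x1 + 4x2 + s2 = 39
  4x1 + 3x2 + s3 = 50
  2x1 + 3x2 + s4 = 34
  3x1 + 5x2 + s5 = 63
  x1, x2, s1, s2, s3, s4, s5 ≥ 0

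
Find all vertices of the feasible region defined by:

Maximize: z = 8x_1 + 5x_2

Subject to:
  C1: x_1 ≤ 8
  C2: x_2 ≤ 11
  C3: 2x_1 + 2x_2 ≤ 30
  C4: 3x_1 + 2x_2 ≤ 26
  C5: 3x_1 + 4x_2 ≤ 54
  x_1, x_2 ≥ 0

(0, 0), (8, 0), (8, 1), (1.333, 11), (0, 11)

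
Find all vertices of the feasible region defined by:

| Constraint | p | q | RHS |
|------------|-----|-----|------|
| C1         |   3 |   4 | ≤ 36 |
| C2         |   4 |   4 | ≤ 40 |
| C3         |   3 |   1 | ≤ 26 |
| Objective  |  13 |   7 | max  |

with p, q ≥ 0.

(0, 0), (8.667, 0), (8, 2), (4, 6), (0, 9)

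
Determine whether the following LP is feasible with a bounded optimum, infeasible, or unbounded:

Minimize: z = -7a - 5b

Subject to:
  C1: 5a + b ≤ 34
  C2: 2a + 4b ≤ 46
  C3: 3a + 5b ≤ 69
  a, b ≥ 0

Feasible with a bounded optimal solution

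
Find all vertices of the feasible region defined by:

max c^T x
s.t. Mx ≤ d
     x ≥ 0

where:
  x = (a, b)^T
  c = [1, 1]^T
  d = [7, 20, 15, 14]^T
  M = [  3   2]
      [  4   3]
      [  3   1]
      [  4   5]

(0, 0), (2.333, 0), (1, 2), (0, 2.8)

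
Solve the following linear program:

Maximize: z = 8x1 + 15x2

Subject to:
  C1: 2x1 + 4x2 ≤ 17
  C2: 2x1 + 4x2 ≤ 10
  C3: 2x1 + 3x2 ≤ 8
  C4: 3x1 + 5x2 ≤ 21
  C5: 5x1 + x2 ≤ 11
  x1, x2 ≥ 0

Evaluate the objective at each vertex of the feasible region:
  z(0, 0) = 0
  z(2.2, 0) = 17.6
  z(1.923, 1.385) = 36.15
  z(1, 2) = 38  ←
  z(0, 2.5) = 37.5
The maximum is at x1 = 1, x2 = 2.

x1 = 1, x2 = 2, z = 38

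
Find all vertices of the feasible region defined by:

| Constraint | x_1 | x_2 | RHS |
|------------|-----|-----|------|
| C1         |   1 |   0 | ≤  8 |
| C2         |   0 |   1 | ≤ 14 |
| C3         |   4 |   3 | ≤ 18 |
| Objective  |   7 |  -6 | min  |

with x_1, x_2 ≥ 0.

(0, 0), (4.5, 0), (0, 6)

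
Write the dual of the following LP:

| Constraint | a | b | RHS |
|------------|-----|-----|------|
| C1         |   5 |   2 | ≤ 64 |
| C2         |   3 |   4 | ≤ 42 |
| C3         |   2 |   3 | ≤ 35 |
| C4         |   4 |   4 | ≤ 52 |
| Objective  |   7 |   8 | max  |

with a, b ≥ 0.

Primal max cᵀx s.t. Ax ≤ b, x ≥ 0  →  Dual min bᵀy s.t. Aᵀy ≥ c, y ≥ 0.

Minimize: z = 64y1 + 42y2 + 35y3 + 52y4

Subject to:
  5y1 + 3y2 + 2y3 + 4y4 ≥ 7
  2y1 + 4y2 + 3y3 + 4y4 ≥ 8
  y1, y2, y3, y4 ≥ 0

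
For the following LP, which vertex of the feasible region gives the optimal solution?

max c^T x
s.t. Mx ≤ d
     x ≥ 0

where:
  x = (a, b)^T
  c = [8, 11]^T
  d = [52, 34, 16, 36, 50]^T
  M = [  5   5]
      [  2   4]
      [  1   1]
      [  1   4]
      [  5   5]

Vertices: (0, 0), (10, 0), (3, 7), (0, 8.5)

Evaluate the objective at each vertex of the feasible region:
  z(0, 0) = 0
  z(10, 0) = 80
  z(3, 7) = 101  ←
  z(0, 8.5) = 93.5
The maximum is at a = 3, b = 7.

(3, 7)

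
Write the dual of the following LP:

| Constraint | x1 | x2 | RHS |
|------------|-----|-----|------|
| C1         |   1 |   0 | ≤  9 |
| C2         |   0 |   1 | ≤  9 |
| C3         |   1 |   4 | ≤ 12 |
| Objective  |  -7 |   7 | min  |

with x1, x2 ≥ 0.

Primal min cᵀx s.t. Ax ≤ b, x ≥ 0  →  Dual max −bᵀy s.t. Aᵀy ≥ −c, y ≥ 0.

Maximize: z = -9y1 - 9y2 - 12y3

Subject to:
  y1 + y3 ≥ 7
  y2 + 4y3 ≥ -7
  y1, y2, y3 ≥ 0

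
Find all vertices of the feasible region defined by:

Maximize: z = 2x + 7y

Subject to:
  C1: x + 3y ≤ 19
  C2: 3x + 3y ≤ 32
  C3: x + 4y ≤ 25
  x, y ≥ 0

(0, 0), (10.67, 0), (6.5, 4.167), (1, 6), (0, 6.25)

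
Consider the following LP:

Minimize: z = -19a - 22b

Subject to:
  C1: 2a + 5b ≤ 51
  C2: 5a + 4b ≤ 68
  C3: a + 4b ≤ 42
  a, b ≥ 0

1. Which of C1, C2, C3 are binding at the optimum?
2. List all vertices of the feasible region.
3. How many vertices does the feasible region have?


1. C1, C2
2. (0, 0), (13.6, 0), (8, 7), (0, 10.2)
3. 4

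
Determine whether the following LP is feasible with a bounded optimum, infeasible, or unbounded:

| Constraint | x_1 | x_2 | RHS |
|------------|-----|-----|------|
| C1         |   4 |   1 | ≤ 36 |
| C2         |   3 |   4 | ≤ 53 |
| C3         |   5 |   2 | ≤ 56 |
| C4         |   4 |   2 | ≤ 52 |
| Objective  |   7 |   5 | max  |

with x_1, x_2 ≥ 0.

Feasible with a bounded optimal solution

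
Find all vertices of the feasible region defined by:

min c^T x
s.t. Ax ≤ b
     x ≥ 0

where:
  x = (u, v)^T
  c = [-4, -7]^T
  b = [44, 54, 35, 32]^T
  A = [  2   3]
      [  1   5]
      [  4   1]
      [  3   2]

(0, 0), (8.75, 0), (7.6, 4.6), (4, 10), (0, 10.8)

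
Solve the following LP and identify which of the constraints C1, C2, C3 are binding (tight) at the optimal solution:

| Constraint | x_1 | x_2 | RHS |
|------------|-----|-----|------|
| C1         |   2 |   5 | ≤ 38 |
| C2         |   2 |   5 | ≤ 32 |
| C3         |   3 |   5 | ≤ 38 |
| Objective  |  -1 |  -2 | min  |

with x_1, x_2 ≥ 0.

At x_1 = 6, x_2 = 4, compute slack b - a·x for each constraint:
  C1: 38 − 32 = 6  (slack)
  C2: 32 − 32 = 0  (binding)
  C3: 38 − 38 = 0  (binding)

Optimal: x_1 = 6, x_2 = 4
Binding: C2, C3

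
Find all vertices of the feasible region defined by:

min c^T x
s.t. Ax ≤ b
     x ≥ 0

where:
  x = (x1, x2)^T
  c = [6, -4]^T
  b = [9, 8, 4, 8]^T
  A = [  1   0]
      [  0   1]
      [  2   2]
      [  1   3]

(0, 0), (2, 0), (0, 2)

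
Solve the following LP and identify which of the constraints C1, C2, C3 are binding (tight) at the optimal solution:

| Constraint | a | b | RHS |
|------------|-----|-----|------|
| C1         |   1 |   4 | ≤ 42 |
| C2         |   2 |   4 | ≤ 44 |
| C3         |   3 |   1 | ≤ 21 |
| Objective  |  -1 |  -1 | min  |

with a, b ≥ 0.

At a = 4, b = 9, compute slack b - a·x for each constraint:
  C1: 42 − 40 = 2  (slack)
  C2: 44 − 44 = 0  (binding)
  C3: 21 − 21 = 0  (binding)

Optimal: a = 4, b = 9
Binding: C2, C3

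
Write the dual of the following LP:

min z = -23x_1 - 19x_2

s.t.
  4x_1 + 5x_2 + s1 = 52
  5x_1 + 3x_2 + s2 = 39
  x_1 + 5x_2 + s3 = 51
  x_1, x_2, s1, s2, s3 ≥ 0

Primal min cᵀx s.t. Ax ≤ b, x ≥ 0  →  Dual max −bᵀy s.t. Aᵀy ≥ −c, y ≥ 0.

Maximize: z = -52y1 - 39y2 - 51y3

Subject to:
  4y1 + 5y2 + y3 ≥ 23
  5y1 + 3y2 + 5y3 ≥ 19
  y1, y2, y3 ≥ 0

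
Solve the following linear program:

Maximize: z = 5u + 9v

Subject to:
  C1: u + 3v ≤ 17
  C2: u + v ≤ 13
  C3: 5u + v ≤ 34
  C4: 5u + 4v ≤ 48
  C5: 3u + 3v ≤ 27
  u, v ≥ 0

Evaluate the objective at each vertex of the feasible region:
  z(0, 0) = 0
  z(6.8, 0) = 34
  z(6.25, 2.75) = 56
  z(5, 4) = 61  ←
  z(0, 5.667) = 51
The maximum is at u = 5, v = 4.

u = 5, v = 4, z = 61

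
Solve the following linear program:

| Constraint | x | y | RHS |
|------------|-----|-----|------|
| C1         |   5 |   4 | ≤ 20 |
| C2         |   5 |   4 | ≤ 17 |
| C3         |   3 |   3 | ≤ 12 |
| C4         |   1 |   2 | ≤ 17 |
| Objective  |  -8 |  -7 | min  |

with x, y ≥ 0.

Evaluate the objective at each vertex of the feasible region:
  z(0, 0) = 0
  z(3.4, 0) = -27.2
  z(1, 3) = -29  ←
  z(0, 4) = -28
The minimum is at x = 1, y = 3.

x = 1, y = 3, z = -29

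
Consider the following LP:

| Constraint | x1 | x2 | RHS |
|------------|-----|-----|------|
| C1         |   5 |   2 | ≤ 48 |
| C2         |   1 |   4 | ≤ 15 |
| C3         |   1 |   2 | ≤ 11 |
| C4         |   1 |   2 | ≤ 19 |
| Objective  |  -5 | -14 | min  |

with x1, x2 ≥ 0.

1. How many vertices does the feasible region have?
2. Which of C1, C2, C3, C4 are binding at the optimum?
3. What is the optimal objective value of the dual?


1. 5
2. C2, C3
3. -63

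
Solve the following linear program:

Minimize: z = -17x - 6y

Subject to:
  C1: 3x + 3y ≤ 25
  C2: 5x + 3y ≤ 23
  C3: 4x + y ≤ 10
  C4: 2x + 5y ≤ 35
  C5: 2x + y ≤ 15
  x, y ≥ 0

Evaluate the objective at each vertex of the feasible region:
  z(0, 0) = 0
  z(2.5, 0) = -42.5
  z(1, 6) = -53  ←
  z(0.5263, 6.789) = -49.68
  z(0, 7) = -42
The minimum is at x = 1, y = 6.

x = 1, y = 6, z = -53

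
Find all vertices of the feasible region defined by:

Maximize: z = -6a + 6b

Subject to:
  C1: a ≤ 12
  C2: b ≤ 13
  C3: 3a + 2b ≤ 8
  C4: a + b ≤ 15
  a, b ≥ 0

(0, 0), (2.667, 0), (0, 4)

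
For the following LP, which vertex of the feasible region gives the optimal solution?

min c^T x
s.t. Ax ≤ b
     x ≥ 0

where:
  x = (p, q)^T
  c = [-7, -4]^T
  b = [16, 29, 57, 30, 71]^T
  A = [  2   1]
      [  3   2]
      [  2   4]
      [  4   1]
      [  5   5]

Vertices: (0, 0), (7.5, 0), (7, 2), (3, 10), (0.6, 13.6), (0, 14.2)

Evaluate the objective at each vertex of the feasible region:
  z(0, 0) = 0
  z(7.5, 0) = -52.5
  z(7, 2) = -57
  z(3, 10) = -61  ←
  z(0.6, 13.6) = -58.6
  z(0, 14.2) = -56.8
The minimum is at p = 3, q = 10.

(3, 10)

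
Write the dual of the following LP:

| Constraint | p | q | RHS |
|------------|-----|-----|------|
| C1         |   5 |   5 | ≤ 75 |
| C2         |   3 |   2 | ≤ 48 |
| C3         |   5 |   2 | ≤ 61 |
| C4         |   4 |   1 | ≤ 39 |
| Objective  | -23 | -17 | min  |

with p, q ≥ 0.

Primal min cᵀx s.t. Ax ≤ b, x ≥ 0  →  Dual max −bᵀy s.t. Aᵀy ≥ −c, y ≥ 0.

Maximize: z = -75y1 - 48y2 - 61y3 - 39y4

Subject to:
  5y1 + 3y2 + 5y3 + 4y4 ≥ 23
  5y1 + 2y2 + 2y3 + y4 ≥ 17
  y1, y2, y3, y4 ≥ 0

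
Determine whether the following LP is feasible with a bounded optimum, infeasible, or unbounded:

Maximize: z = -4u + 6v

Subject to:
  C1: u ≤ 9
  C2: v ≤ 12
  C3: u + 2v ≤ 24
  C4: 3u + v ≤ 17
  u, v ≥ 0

Feasible with a bounded optimal solution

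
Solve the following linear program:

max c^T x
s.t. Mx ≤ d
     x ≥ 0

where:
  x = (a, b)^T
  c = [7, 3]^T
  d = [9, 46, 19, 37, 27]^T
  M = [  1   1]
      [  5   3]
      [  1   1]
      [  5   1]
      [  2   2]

Evaluate the objective at each vertex of the feasible region:
  z(0, 0) = 0
  z(7.4, 0) = 51.8
  z(7, 2) = 55  ←
  z(0, 9) = 27
The maximum is at a = 7, b = 2.

a = 7, b = 2, z = 55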